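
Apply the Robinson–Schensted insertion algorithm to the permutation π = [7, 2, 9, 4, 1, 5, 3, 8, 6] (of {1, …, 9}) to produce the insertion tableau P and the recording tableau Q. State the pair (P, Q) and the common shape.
P = [1, 3, 5, 6] / [2, 4, 8] / [7, 9];  Q = [1, 3, 6, 8] / [2, 4, 9] / [5, 7];  common shape = (4, 3, 2)

Row-insert the values π_1, π_2, … into P one at a time, bumping the leftmost entry strictly greater than the inserted value down to the next row. The recording tableau Q records, in position (i, j), the step at which that cell was added to P.
  Insert 7 (step 1): P = [7];  Q = [1]
  Insert 2 (step 2): P = [2] / [7];  Q = [1] / [2]
  Insert 9 (step 3): P = [2, 9] / [7];  Q = [1, 3] / [2]
  Insert 4 (step 4): P = [2, 4] / [7, 9];  Q = [1, 3] / [2, 4]
  Insert 1 (step 5): P = [1, 4] / [2, 9] / [7];  Q = [1, 3] / [2, 4] / [5]
  Insert 5 (step 6): P = [1, 4, 5] / [2, 9] / [7];  Q = [1, 3, 6] / [2, 4] / [5]
  Insert 3 (step 7): P = [1, 3, 5] / [2, 4] / [7, 9];  Q = [1, 3, 6] / [2, 4] / [5, 7]
  Insert 8 (step 8): P = [1, 3, 5, 8] / [2, 4] / [7, 9];  Q = [1, 3, 6, 8] / [2, 4] / [5, 7]
  Insert 6 (step 9): P = [1, 3, 5, 6] / [2, 4, 8] / [7, 9];  Q = [1, 3, 6, 8] / [2, 4, 9] / [5, 7]
Final shape: (4, 3, 2).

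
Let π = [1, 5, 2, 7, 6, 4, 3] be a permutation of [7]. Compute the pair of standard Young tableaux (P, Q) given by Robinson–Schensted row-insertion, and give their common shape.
P = [1, 2, 3] / [4, 6] / [5] / [7];  Q = [1, 2, 4] / [3, 5] / [6] / [7];  common shape = (3, 2, 1, 1)

Row-insert the values π_1, π_2, … into P one at a time, bumping the leftmost entry strictly greater than the inserted value down to the next row. The recording tableau Q records, in position (i, j), the step at which that cell was added to P.
  Insert 1 (step 1): P = [1];  Q = [1]
  Insert 5 (step 2): P = [1, 5];  Q = [1, 2]
  Insert 2 (step 3): P = [1, 2] / [5];  Q = [1, 2] / [3]
  Insert 7 (step 4): P = [1, 2, 7] / [5];  Q = [1, 2, 4] / [3]
  Insert 6 (step 5): P = [1, 2, 6] / [5, 7];  Q = [1, 2, 4] / [3, 5]
  Insert 4 (step 6): P = [1, 2, 4] / [5, 6] / [7];  Q = [1, 2, 4] / [3, 5] / [6]
  Insert 3 (step 7): P = [1, 2, 3] / [4, 6] / [5] / [7];  Q = [1, 2, 4] / [3, 5] / [6] / [7]
Final shape: (3, 2, 1, 1).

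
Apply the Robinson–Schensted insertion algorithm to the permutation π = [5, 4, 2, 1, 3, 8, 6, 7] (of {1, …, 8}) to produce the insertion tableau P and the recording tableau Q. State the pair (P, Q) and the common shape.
P = [1, 3, 6, 7] / [2, 8] / [4] / [5];  Q = [1, 5, 6, 8] / [2, 7] / [3] / [4];  common shape = (4, 2, 1, 1)

Row-insert the values π_1, π_2, … into P one at a time, bumping the leftmost entry strictly greater than the inserted value down to the next row. The recording tableau Q records, in position (i, j), the step at which that cell was added to P.
  Insert 5 (step 1): P = [5];  Q = [1]
  Insert 4 (step 2): P = [4] / [5];  Q = [1] / [2]
  Insert 2 (step 3): P = [2] / [4] / [5];  Q = [1] / [2] / [3]
  Insert 1 (step 4): P = [1] / [2] / [4] / [5];  Q = [1] / [2] / [3] / [4]
  Insert 3 (step 5): P = [1, 3] / [2] / [4] / [5];  Q = [1, 5] / [2] / [3] / [4]
  Insert 8 (step 6): P = [1, 3, 8] / [2] / [4] / [5];  Q = [1, 5, 6] / [2] / [3] / [4]
  Insert 6 (step 7): P = [1, 3, 6] / [2, 8] / [4] / [5];  Q = [1, 5, 6] / [2, 7] / [3] / [4]
  Insert 7 (step 8): P = [1, 3, 6, 7] / [2, 8] / [4] / [5];  Q = [1, 5, 6, 8] / [2, 7] / [3] / [4]
Final shape: (4, 2, 1, 1).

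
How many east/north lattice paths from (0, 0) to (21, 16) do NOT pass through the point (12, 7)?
Number of paths = 10425910110

Total paths from (0, 0) to (21, 16): C(37, 21) = 12875774670. Paths through (12, 7): (paths (0, 0) → (12, 7)) × (paths (12, 7) → (21, 16)) = C(19, 12) · C(18, 9) = 50388 · 48620 = 2449864560. Avoidance count = 12875774670 − 2449864560 = 10425910110.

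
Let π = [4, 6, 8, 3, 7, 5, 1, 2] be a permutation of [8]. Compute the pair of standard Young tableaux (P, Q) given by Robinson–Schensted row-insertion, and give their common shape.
P = [1, 2, 7] / [3, 5] / [4, 6] / [8];  Q = [1, 2, 3] / [4, 5] / [6, 8] / [7];  common shape = (3, 2, 2, 1)

Row-insert the values π_1, π_2, … into P one at a time, bumping the leftmost entry strictly greater than the inserted value down to the next row. The recording tableau Q records, in position (i, j), the step at which that cell was added to P.
  Insert 4 (step 1): P = [4];  Q = [1]
  Insert 6 (step 2): P = [4, 6];  Q = [1, 2]
  Insert 8 (step 3): P = [4, 6, 8];  Q = [1, 2, 3]
  Insert 3 (step 4): P = [3, 6, 8] / [4];  Q = [1, 2, 3] / [4]
  Insert 7 (step 5): P = [3, 6, 7] / [4, 8];  Q = [1, 2, 3] / [4, 5]
  Insert 5 (step 6): P = [3, 5, 7] / [4, 6] / [8];  Q = [1, 2, 3] / [4, 5] / [6]
  Insert 1 (step 7): P = [1, 5, 7] / [3, 6] / [4] / [8];  Q = [1, 2, 3] / [4, 5] / [6] / [7]
  Insert 2 (step 8): P = [1, 2, 7] / [3, 5] / [4, 6] / [8];  Q = [1, 2, 3] / [4, 5] / [6, 8] / [7]
Final shape: (3, 2, 2, 1).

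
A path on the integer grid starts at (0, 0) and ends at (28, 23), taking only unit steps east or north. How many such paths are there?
Number of paths = 196793068630200

A monotone lattice path from (0, 0) to (28, 23) consists of 28 east steps and 23 north steps in some order, so it is determined by which 28 of the 51 steps are east. The count is C(51, 28) = 196793068630200.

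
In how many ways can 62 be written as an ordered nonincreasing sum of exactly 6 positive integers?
p(62, 6 parts) = 14800

Partitions of n into exactly k parts are in bijection with partitions of n − k into at most k parts (subtract 1 from each part). So p(62, exactly 6) = p(56, parts ≤ 6). Computing via the recurrence p(m, j) = p(m, j−1) + p(m−j, j) gives 14800.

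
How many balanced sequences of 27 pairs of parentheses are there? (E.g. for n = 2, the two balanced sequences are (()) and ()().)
C_27 = 69533550916004

These balanced parentheses are counted by the Catalan number C_n = (1/(n + 1)) · C(2n, n). For n = 27: C_27 = (1/28) · C(54, 27) = 1946939425648112/28 = 69533550916004.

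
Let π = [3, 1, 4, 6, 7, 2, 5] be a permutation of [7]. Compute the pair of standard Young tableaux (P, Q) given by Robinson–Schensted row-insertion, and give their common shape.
P = [1, 2, 5, 7] / [3, 4, 6];  Q = [1, 3, 4, 5] / [2, 6, 7];  common shape = (4, 3)

Row-insert the values π_1, π_2, … into P one at a time, bumping the leftmost entry strictly greater than the inserted value down to the next row. The recording tableau Q records, in position (i, j), the step at which that cell was added to P.
  Insert 3 (step 1): P = [3];  Q = [1]
  Insert 1 (step 2): P = [1] / [3];  Q = [1] / [2]
  Insert 4 (step 3): P = [1, 4] / [3];  Q = [1, 3] / [2]
  Insert 6 (step 4): P = [1, 4, 6] / [3];  Q = [1, 3, 4] / [2]
  Insert 7 (step 5): P = [1, 4, 6, 7] / [3];  Q = [1, 3, 4, 5] / [2]
  Insert 2 (step 6): P = [1, 2, 6, 7] / [3, 4];  Q = [1, 3, 4, 5] / [2, 6]
  Insert 5 (step 7): P = [1, 2, 5, 7] / [3, 4, 6];  Q = [1, 3, 4, 5] / [2, 6, 7]
Final shape: (4, 3).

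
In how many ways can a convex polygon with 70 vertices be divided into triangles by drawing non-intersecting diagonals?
C_68 = 86218923998960285726185640663701108500

These polygon triangulations are counted by the Catalan number C_n = (1/(n + 1)) · C(2n, n). For n = 68: C_68 = (1/69) · C(136, 68) = 5949105755928259715106809205795376486500/69 = 86218923998960285726185640663701108500.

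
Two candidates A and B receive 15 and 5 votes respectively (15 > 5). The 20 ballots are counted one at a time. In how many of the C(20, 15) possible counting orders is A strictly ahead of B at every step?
Strict-lead orderings = 7752

Total orderings of the 20 votes with 15 for A: C(20, 15) = 15504. By the Bertrand ballot formula (Cycle Lemma / reflection principle), the number of orderings in which A is strictly ahead of B throughout is (p − q)/(p + q) · C(p + q, p) = (15 − 5)/(15 + 5) · 15504 = 7752.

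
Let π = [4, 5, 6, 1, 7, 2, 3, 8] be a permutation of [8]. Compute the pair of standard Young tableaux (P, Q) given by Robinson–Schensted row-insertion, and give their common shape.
P = [1, 2, 3, 7, 8] / [4, 5, 6];  Q = [1, 2, 3, 5, 8] / [4, 6, 7];  common shape = (5, 3)

Row-insert the values π_1, π_2, … into P one at a time, bumping the leftmost entry strictly greater than the inserted value down to the next row. The recording tableau Q records, in position (i, j), the step at which that cell was added to P.
  Insert 4 (step 1): P = [4];  Q = [1]
  Insert 5 (step 2): P = [4, 5];  Q = [1, 2]
  Insert 6 (step 3): P = [4, 5, 6];  Q = [1, 2, 3]
  Insert 1 (step 4): P = [1, 5, 6] / [4];  Q = [1, 2, 3] / [4]
  Insert 7 (step 5): P = [1, 5, 6, 7] / [4];  Q = [1, 2, 3, 5] / [4]
  Insert 2 (step 6): P = [1, 2, 6, 7] / [4, 5];  Q = [1, 2, 3, 5] / [4, 6]
  Insert 3 (step 7): P = [1, 2, 3, 7] / [4, 5, 6];  Q = [1, 2, 3, 5] / [4, 6, 7]
  Insert 8 (step 8): P = [1, 2, 3, 7, 8] / [4, 5, 6];  Q = [1, 2, 3, 5, 8] / [4, 6, 7]
Final shape: (5, 3).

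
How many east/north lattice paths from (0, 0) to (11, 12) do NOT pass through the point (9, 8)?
Number of paths = 987428

Total paths from (0, 0) to (11, 12): C(23, 11) = 1352078. Paths through (9, 8): (paths (0, 0) → (9, 8)) × (paths (9, 8) → (11, 12)) = C(17, 9) · C(6, 2) = 24310 · 15 = 364650. Avoidance count = 1352078 − 364650 = 987428.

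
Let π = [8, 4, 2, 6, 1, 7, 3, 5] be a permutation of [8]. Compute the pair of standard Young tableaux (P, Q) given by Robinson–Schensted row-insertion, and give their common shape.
P = [1, 3, 5] / [2, 6, 7] / [4] / [8];  Q = [1, 4, 6] / [2, 7, 8] / [3] / [5];  common shape = (3, 3, 1, 1)

Row-insert the values π_1, π_2, … into P one at a time, bumping the leftmost entry strictly greater than the inserted value down to the next row. The recording tableau Q records, in position (i, j), the step at which that cell was added to P.
  Insert 8 (step 1): P = [8];  Q = [1]
  Insert 4 (step 2): P = [4] / [8];  Q = [1] / [2]
  Insert 2 (step 3): P = [2] / [4] / [8];  Q = [1] / [2] / [3]
  Insert 6 (step 4): P = [2, 6] / [4] / [8];  Q = [1, 4] / [2] / [3]
  Insert 1 (step 5): P = [1, 6] / [2] / [4] / [8];  Q = [1, 4] / [2] / [3] / [5]
  Insert 7 (step 6): P = [1, 6, 7] / [2] / [4] / [8];  Q = [1, 4, 6] / [2] / [3] / [5]
  Insert 3 (step 7): P = [1, 3, 7] / [2, 6] / [4] / [8];  Q = [1, 4, 6] / [2, 7] / [3] / [5]
  Insert 5 (step 8): P = [1, 3, 5] / [2, 6, 7] / [4] / [8];  Q = [1, 4, 6] / [2, 7, 8] / [3] / [5]
Final shape: (3, 3, 1, 1).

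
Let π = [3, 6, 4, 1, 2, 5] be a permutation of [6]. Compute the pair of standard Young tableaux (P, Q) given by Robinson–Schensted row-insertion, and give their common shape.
P = [1, 2, 5] / [3, 4] / [6];  Q = [1, 2, 6] / [3, 5] / [4];  common shape = (3, 2, 1)

Row-insert the values π_1, π_2, … into P one at a time, bumping the leftmost entry strictly greater than the inserted value down to the next row. The recording tableau Q records, in position (i, j), the step at which that cell was added to P.
  Insert 3 (step 1): P = [3];  Q = [1]
  Insert 6 (step 2): P = [3, 6];  Q = [1, 2]
  Insert 4 (step 3): P = [3, 4] / [6];  Q = [1, 2] / [3]
  Insert 1 (step 4): P = [1, 4] / [3] / [6];  Q = [1, 2] / [3] / [4]
  Insert 2 (step 5): P = [1, 2] / [3, 4] / [6];  Q = [1, 2] / [3, 5] / [4]
  Insert 5 (step 6): P = [1, 2, 5] / [3, 4] / [6];  Q = [1, 2, 6] / [3, 5] / [4]
Final shape: (3, 2, 1).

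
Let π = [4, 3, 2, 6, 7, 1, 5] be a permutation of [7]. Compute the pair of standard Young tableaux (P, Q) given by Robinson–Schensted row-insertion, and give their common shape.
P = [1, 5, 7] / [2, 6] / [3] / [4];  Q = [1, 4, 5] / [2, 7] / [3] / [6];  common shape = (3, 2, 1, 1)

Row-insert the values π_1, π_2, … into P one at a time, bumping the leftmost entry strictly greater than the inserted value down to the next row. The recording tableau Q records, in position (i, j), the step at which that cell was added to P.
  Insert 4 (step 1): P = [4];  Q = [1]
  Insert 3 (step 2): P = [3] / [4];  Q = [1] / [2]
  Insert 2 (step 3): P = [2] / [3] / [4];  Q = [1] / [2] / [3]
  Insert 6 (step 4): P = [2, 6] / [3] / [4];  Q = [1, 4] / [2] / [3]
  Insert 7 (step 5): P = [2, 6, 7] / [3] / [4];  Q = [1, 4, 5] / [2] / [3]
  Insert 1 (step 6): P = [1, 6, 7] / [2] / [3] / [4];  Q = [1, 4, 5] / [2] / [3] / [6]
  Insert 5 (step 7): P = [1, 5, 7] / [2, 6] / [3] / [4];  Q = [1, 4, 5] / [2, 7] / [3] / [6]
Final shape: (3, 2, 1, 1).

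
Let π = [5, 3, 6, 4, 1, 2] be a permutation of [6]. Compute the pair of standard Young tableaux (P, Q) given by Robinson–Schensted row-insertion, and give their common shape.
P = [1, 2] / [3, 4] / [5, 6];  Q = [1, 3] / [2, 4] / [5, 6];  common shape = (2, 2, 2)

Row-insert the values π_1, π_2, … into P one at a time, bumping the leftmost entry strictly greater than the inserted value down to the next row. The recording tableau Q records, in position (i, j), the step at which that cell was added to P.
  Insert 5 (step 1): P = [5];  Q = [1]
  Insert 3 (step 2): P = [3] / [5];  Q = [1] / [2]
  Insert 6 (step 3): P = [3, 6] / [5];  Q = [1, 3] / [2]
  Insert 4 (step 4): P = [3, 4] / [5, 6];  Q = [1, 3] / [2, 4]
  Insert 1 (step 5): P = [1, 4] / [3, 6] / [5];  Q = [1, 3] / [2, 4] / [5]
  Insert 2 (step 6): P = [1, 2] / [3, 4] / [5, 6];  Q = [1, 3] / [2, 4] / [5, 6]
Final shape: (2, 2, 2).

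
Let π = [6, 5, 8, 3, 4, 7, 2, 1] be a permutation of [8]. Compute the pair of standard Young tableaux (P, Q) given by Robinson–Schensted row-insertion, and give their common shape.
P = [1, 4, 7] / [2, 8] / [3] / [5] / [6];  Q = [1, 3, 6] / [2, 5] / [4] / [7] / [8];  common shape = (3, 2, 1, 1, 1)

Row-insert the values π_1, π_2, … into P one at a time, bumping the leftmost entry strictly greater than the inserted value down to the next row. The recording tableau Q records, in position (i, j), the step at which that cell was added to P.
  Insert 6 (step 1): P = [6];  Q = [1]
  Insert 5 (step 2): P = [5] / [6];  Q = [1] / [2]
  Insert 8 (step 3): P = [5, 8] / [6];  Q = [1, 3] / [2]
  Insert 3 (step 4): P = [3, 8] / [5] / [6];  Q = [1, 3] / [2] / [4]
  Insert 4 (step 5): P = [3, 4] / [5, 8] / [6];  Q = [1, 3] / [2, 5] / [4]
  Insert 7 (step 6): P = [3, 4, 7] / [5, 8] / [6];  Q = [1, 3, 6] / [2, 5] / [4]
  Insert 2 (step 7): P = [2, 4, 7] / [3, 8] / [5] / [6];  Q = [1, 3, 6] / [2, 5] / [4] / [7]
  Insert 1 (step 8): P = [1, 4, 7] / [2, 8] / [3] / [5] / [6];  Q = [1, 3, 6] / [2, 5] / [4] / [7] / [8]
Final shape: (3, 2, 1, 1, 1).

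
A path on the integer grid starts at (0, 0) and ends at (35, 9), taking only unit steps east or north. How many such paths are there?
Number of paths = 708930508

A monotone lattice path from (0, 0) to (35, 9) consists of 35 east steps and 9 north steps in some order, so it is determined by which 35 of the 44 steps are east. The count is C(44, 35) = 708930508.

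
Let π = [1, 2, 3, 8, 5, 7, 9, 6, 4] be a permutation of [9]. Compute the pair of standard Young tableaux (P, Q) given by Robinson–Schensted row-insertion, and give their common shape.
P = [1, 2, 3, 4, 6, 9] / [5] / [7] / [8];  Q = [1, 2, 3, 4, 6, 7] / [5] / [8] / [9];  common shape = (6, 1, 1, 1)

Row-insert the values π_1, π_2, … into P one at a time, bumping the leftmost entry strictly greater than the inserted value down to the next row. The recording tableau Q records, in position (i, j), the step at which that cell was added to P.
  Insert 1 (step 1): P = [1];  Q = [1]
  Insert 2 (step 2): P = [1, 2];  Q = [1, 2]
  Insert 3 (step 3): P = [1, 2, 3];  Q = [1, 2, 3]
  Insert 8 (step 4): P = [1, 2, 3, 8];  Q = [1, 2, 3, 4]
  Insert 5 (step 5): P = [1, 2, 3, 5] / [8];  Q = [1, 2, 3, 4] / [5]
  Insert 7 (step 6): P = [1, 2, 3, 5, 7] / [8];  Q = [1, 2, 3, 4, 6] / [5]
  Insert 9 (step 7): P = [1, 2, 3, 5, 7, 9] / [8];  Q = [1, 2, 3, 4, 6, 7] / [5]
  Insert 6 (step 8): P = [1, 2, 3, 5, 6, 9] / [7] / [8];  Q = [1, 2, 3, 4, 6, 7] / [5] / [8]
  Insert 4 (step 9): P = [1, 2, 3, 4, 6, 9] / [5] / [7] / [8];  Q = [1, 2, 3, 4, 6, 7] / [5] / [8] / [9]
Final shape: (6, 1, 1, 1).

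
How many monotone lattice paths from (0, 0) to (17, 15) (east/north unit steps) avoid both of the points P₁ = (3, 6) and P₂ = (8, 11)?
Number of paths = 458172750

Inclusion–exclusion. Total paths: C(32, 17) = 565722720. Through P₁: C(9, 3)·C(23, 14) = 68643960. Through P₂: C(19, 8)·C(13, 9) = 54041130. Since P₁ is strictly southwest of P₂, a monotone path through both must visit P₁ then P₂; paths through both = C(9, 3)·C(10, 5)·C(13, 9) = 15135120. Avoid both = 565722720 − 68643960 − 54041130 + 15135120 = 458172750.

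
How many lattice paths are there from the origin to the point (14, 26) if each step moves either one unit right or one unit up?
Number of paths = 23206929840

A monotone lattice path from (0, 0) to (14, 26) consists of 14 east steps and 26 north steps in some order, so it is determined by which 14 of the 40 steps are east. The count is C(40, 14) = 23206929840.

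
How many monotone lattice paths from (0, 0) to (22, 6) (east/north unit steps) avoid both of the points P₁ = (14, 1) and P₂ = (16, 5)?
Number of paths = 216567

Inclusion–exclusion. Total paths: C(28, 22) = 376740. Through P₁: C(15, 14)·C(13, 8) = 19305. Through P₂: C(21, 16)·C(7, 6) = 142443. Since P₁ is strictly southwest of P₂, a monotone path through both must visit P₁ then P₂; paths through both = C(15, 14)·C(6, 2)·C(7, 6) = 1575. Avoid both = 376740 − 19305 − 142443 + 1575 = 216567.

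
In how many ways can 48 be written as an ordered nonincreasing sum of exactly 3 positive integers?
p(48, 3 parts) = 192

Partitions of n into exactly k parts are in bijection with partitions of n − k into at most k parts (subtract 1 from each part). So p(48, exactly 3) = p(45, parts ≤ 3). Computing via the recurrence p(m, j) = p(m, j−1) + p(m−j, j) gives 192.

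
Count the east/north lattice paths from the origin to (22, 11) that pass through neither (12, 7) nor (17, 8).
Number of paths = 99460500

Inclusion–exclusion. Total paths: C(33, 22) = 193536720. Through P₁: C(19, 12)·C(14, 10) = 50438388. Through P₂: C(25, 17)·C(8, 5) = 60568200. Since P₁ is strictly southwest of P₂, a monotone path through both must visit P₁ then P₂; paths through both = C(19, 12)·C(6, 5)·C(8, 5) = 16930368. Avoid both = 193536720 − 50438388 − 60568200 + 16930368 = 99460500.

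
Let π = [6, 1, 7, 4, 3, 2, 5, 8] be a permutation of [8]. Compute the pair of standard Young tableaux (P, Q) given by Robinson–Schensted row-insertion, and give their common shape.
P = [1, 2, 5, 8] / [3, 7] / [4] / [6];  Q = [1, 3, 7, 8] / [2, 4] / [5] / [6];  common shape = (4, 2, 1, 1)

Row-insert the values π_1, π_2, … into P one at a time, bumping the leftmost entry strictly greater than the inserted value down to the next row. The recording tableau Q records, in position (i, j), the step at which that cell was added to P.
  Insert 6 (step 1): P = [6];  Q = [1]
  Insert 1 (step 2): P = [1] / [6];  Q = [1] / [2]
  Insert 7 (step 3): P = [1, 7] / [6];  Q = [1, 3] / [2]
  Insert 4 (step 4): P = [1, 4] / [6, 7];  Q = [1, 3] / [2, 4]
  Insert 3 (step 5): P = [1, 3] / [4, 7] / [6];  Q = [1, 3] / [2, 4] / [5]
  Insert 2 (step 6): P = [1, 2] / [3, 7] / [4] / [6];  Q = [1, 3] / [2, 4] / [5] / [6]
  Insert 5 (step 7): P = [1, 2, 5] / [3, 7] / [4] / [6];  Q = [1, 3, 7] / [2, 4] / [5] / [6]
  Insert 8 (step 8): P = [1, 2, 5, 8] / [3, 7] / [4] / [6];  Q = [1, 3, 7, 8] / [2, 4] / [5] / [6]
Final shape: (4, 2, 1, 1).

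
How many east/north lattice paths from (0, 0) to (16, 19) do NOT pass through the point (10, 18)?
Number of paths = 3968067180

Total paths from (0, 0) to (16, 19): C(35, 16) = 4059928950. Paths through (10, 18): (paths (0, 0) → (10, 18)) × (paths (10, 18) → (16, 19)) = C(28, 10) · C(7, 6) = 13123110 · 7 = 91861770. Avoidance count = 4059928950 − 91861770 = 3968067180.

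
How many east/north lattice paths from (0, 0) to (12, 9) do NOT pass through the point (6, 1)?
Number of paths = 272909

Total paths from (0, 0) to (12, 9): C(21, 12) = 293930. Paths through (6, 1): (paths (0, 0) → (6, 1)) × (paths (6, 1) → (12, 9)) = C(7, 6) · C(14, 6) = 7 · 3003 = 21021. Avoidance count = 293930 − 21021 = 272909.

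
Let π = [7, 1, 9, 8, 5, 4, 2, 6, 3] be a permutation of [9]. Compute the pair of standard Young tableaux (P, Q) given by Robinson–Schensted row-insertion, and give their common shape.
P = [1, 2, 3] / [4, 6] / [5, 8] / [7] / [9];  Q = [1, 3, 8] / [2, 4] / [5, 9] / [6] / [7];  common shape = (3, 2, 2, 1, 1)

Row-insert the values π_1, π_2, … into P one at a time, bumping the leftmost entry strictly greater than the inserted value down to the next row. The recording tableau Q records, in position (i, j), the step at which that cell was added to P.
  Insert 7 (step 1): P = [7];  Q = [1]
  Insert 1 (step 2): P = [1] / [7];  Q = [1] / [2]
  Insert 9 (step 3): P = [1, 9] / [7];  Q = [1, 3] / [2]
  Insert 8 (step 4): P = [1, 8] / [7, 9];  Q = [1, 3] / [2, 4]
  Insert 5 (step 5): P = [1, 5] / [7, 8] / [9];  Q = [1, 3] / [2, 4] / [5]
  Insert 4 (step 6): P = [1, 4] / [5, 8] / [7] / [9];  Q = [1, 3] / [2, 4] / [5] / [6]
  Insert 2 (step 7): P = [1, 2] / [4, 8] / [5] / [7] / [9];  Q = [1, 3] / [2, 4] / [5] / [6] / [7]
  Insert 6 (step 8): P = [1, 2, 6] / [4, 8] / [5] / [7] / [9];  Q = [1, 3, 8] / [2, 4] / [5] / [6] / [7]
  Insert 3 (step 9): P = [1, 2, 3] / [4, 6] / [5, 8] / [7] / [9];  Q = [1, 3, 8] / [2, 4] / [5, 9] / [6] / [7]
Final shape: (3, 2, 2, 1, 1).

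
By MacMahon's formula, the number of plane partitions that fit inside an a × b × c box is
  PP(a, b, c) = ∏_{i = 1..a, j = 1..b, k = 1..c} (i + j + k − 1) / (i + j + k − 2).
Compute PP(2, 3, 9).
PP(2, 3, 9) = 15730

Evaluate the triple product over i = 1..2, j = 1..3, k = 1..9. The factors are (2/1) · (3/2) · (4/3) · (5/4) · (6/5) · (7/6) · (8/7) · (9/8) · … (54 factors total). The numerators and denominators telescope so the product is an integer; carrying out the multiplication exactly gives PP(2, 3, 9) = 15730.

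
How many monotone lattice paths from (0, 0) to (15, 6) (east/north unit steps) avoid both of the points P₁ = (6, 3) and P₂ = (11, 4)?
Number of paths = 22869

Inclusion–exclusion. Total paths: C(21, 15) = 54264. Through P₁: C(9, 6)·C(12, 9) = 18480. Through P₂: C(15, 11)·C(6, 4) = 20475. Since P₁ is strictly southwest of P₂, a monotone path through both must visit P₁ then P₂; paths through both = C(9, 6)·C(6, 5)·C(6, 4) = 7560. Avoid both = 54264 − 18480 − 20475 + 7560 = 22869.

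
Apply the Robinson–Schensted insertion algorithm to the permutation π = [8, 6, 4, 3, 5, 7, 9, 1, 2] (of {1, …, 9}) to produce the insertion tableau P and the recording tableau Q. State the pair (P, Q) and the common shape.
P = [1, 2, 7, 9] / [3, 5] / [4] / [6] / [8];  Q = [1, 5, 6, 7] / [2, 9] / [3] / [4] / [8];  common shape = (4, 2, 1, 1, 1)

Row-insert the values π_1, π_2, … into P one at a time, bumping the leftmost entry strictly greater than the inserted value down to the next row. The recording tableau Q records, in position (i, j), the step at which that cell was added to P.
  Insert 8 (step 1): P = [8];  Q = [1]
  Insert 6 (step 2): P = [6] / [8];  Q = [1] / [2]
  Insert 4 (step 3): P = [4] / [6] / [8];  Q = [1] / [2] / [3]
  Insert 3 (step 4): P = [3] / [4] / [6] / [8];  Q = [1] / [2] / [3] / [4]
  Insert 5 (step 5): P = [3, 5] / [4] / [6] / [8];  Q = [1, 5] / [2] / [3] / [4]
  Insert 7 (step 6): P = [3, 5, 7] / [4] / [6] / [8];  Q = [1, 5, 6] / [2] / [3] / [4]
  Insert 9 (step 7): P = [3, 5, 7, 9] / [4] / [6] / [8];  Q = [1, 5, 6, 7] / [2] / [3] / [4]
  Insert 1 (step 8): P = [1, 5, 7, 9] / [3] / [4] / [6] / [8];  Q = [1, 5, 6, 7] / [2] / [3] / [4] / [8]
  Insert 2 (step 9): P = [1, 2, 7, 9] / [3, 5] / [4] / [6] / [8];  Q = [1, 5, 6, 7] / [2, 9] / [3] / [4] / [8]
Final shape: (4, 2, 1, 1, 1).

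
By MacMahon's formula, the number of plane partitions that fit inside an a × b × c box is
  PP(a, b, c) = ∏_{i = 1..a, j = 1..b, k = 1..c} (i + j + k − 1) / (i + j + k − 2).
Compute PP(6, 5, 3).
PP(6, 5, 3) = 3737448

Evaluate the triple product over i = 1..6, j = 1..5, k = 1..3. The factors are (2/1) · (3/2) · (4/3) · (3/2) · (4/3) · (5/4) · (4/3) · (5/4) · … (90 factors total). The numerators and denominators telescope so the product is an integer; carrying out the multiplication exactly gives PP(6, 5, 3) = 3737448.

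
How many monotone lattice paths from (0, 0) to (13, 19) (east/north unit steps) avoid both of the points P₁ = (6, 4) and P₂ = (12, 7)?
Number of paths = 311133636

Inclusion–exclusion. Total paths: C(32, 13) = 347373600. Through P₁: C(10, 6)·C(22, 7) = 35814240. Through P₂: C(19, 12)·C(13, 1) = 655044. Since P₁ is strictly southwest of P₂, a monotone path through both must visit P₁ then P₂; paths through both = C(10, 6)·C(9, 6)·C(13, 1) = 229320. Avoid both = 347373600 − 35814240 − 655044 + 229320 = 311133636.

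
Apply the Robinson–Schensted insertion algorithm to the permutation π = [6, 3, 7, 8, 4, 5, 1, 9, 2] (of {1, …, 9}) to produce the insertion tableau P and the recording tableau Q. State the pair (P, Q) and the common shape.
P = [1, 2, 5, 9] / [3, 4, 8] / [6, 7];  Q = [1, 3, 4, 8] / [2, 5, 6] / [7, 9];  common shape = (4, 3, 2)

Row-insert the values π_1, π_2, … into P one at a time, bumping the leftmost entry strictly greater than the inserted value down to the next row. The recording tableau Q records, in position (i, j), the step at which that cell was added to P.
  Insert 6 (step 1): P = [6];  Q = [1]
  Insert 3 (step 2): P = [3] / [6];  Q = [1] / [2]
  Insert 7 (step 3): P = [3, 7] / [6];  Q = [1, 3] / [2]
  Insert 8 (step 4): P = [3, 7, 8] / [6];  Q = [1, 3, 4] / [2]
  Insert 4 (step 5): P = [3, 4, 8] / [6, 7];  Q = [1, 3, 4] / [2, 5]
  Insert 5 (step 6): P = [3, 4, 5] / [6, 7, 8];  Q = [1, 3, 4] / [2, 5, 6]
  Insert 1 (step 7): P = [1, 4, 5] / [3, 7, 8] / [6];  Q = [1, 3, 4] / [2, 5, 6] / [7]
  Insert 9 (step 8): P = [1, 4, 5, 9] / [3, 7, 8] / [6];  Q = [1, 3, 4, 8] / [2, 5, 6] / [7]
  Insert 2 (step 9): P = [1, 2, 5, 9] / [3, 4, 8] / [6, 7];  Q = [1, 3, 4, 8] / [2, 5, 6] / [7, 9]
Final shape: (4, 3, 2).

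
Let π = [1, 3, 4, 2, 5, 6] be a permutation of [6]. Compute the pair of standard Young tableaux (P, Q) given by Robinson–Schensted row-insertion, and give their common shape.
P = [1, 2, 4, 5, 6] / [3];  Q = [1, 2, 3, 5, 6] / [4];  common shape = (5, 1)

Row-insert the values π_1, π_2, … into P one at a time, bumping the leftmost entry strictly greater than the inserted value down to the next row. The recording tableau Q records, in position (i, j), the step at which that cell was added to P.
  Insert 1 (step 1): P = [1];  Q = [1]
  Insert 3 (step 2): P = [1, 3];  Q = [1, 2]
  Insert 4 (step 3): P = [1, 3, 4];  Q = [1, 2, 3]
  Insert 2 (step 4): P = [1, 2, 4] / [3];  Q = [1, 2, 3] / [4]
  Insert 5 (step 5): P = [1, 2, 4, 5] / [3];  Q = [1, 2, 3, 5] / [4]
  Insert 6 (step 6): P = [1, 2, 4, 5, 6] / [3];  Q = [1, 2, 3, 5, 6] / [4]
Final shape: (5, 1).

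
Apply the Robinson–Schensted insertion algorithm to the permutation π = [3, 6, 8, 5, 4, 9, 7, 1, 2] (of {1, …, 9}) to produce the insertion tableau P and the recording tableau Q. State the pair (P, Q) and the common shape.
P = [1, 2, 7, 9] / [3, 4] / [5, 8] / [6];  Q = [1, 2, 3, 6] / [4, 7] / [5, 9] / [8];  common shape = (4, 2, 2, 1)

Row-insert the values π_1, π_2, … into P one at a time, bumping the leftmost entry strictly greater than the inserted value down to the next row. The recording tableau Q records, in position (i, j), the step at which that cell was added to P.
  Insert 3 (step 1): P = [3];  Q = [1]
  Insert 6 (step 2): P = [3, 6];  Q = [1, 2]
  Insert 8 (step 3): P = [3, 6, 8];  Q = [1, 2, 3]
  Insert 5 (step 4): P = [3, 5, 8] / [6];  Q = [1, 2, 3] / [4]
  Insert 4 (step 5): P = [3, 4, 8] / [5] / [6];  Q = [1, 2, 3] / [4] / [5]
  Insert 9 (step 6): P = [3, 4, 8, 9] / [5] / [6];  Q = [1, 2, 3, 6] / [4] / [5]
  Insert 7 (step 7): P = [3, 4, 7, 9] / [5, 8] / [6];  Q = [1, 2, 3, 6] / [4, 7] / [5]
  Insert 1 (step 8): P = [1, 4, 7, 9] / [3, 8] / [5] / [6];  Q = [1, 2, 3, 6] / [4, 7] / [5] / [8]
  Insert 2 (step 9): P = [1, 2, 7, 9] / [3, 4] / [5, 8] / [6];  Q = [1, 2, 3, 6] / [4, 7] / [5, 9] / [8]
Final shape: (4, 2, 2, 1).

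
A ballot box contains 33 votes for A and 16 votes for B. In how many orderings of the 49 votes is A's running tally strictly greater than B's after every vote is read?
Strict-lead orderings = 1161588834303

Total orderings of the 49 votes with 33 for A: C(49, 33) = 3348108992991. By the Bertrand ballot formula (Cycle Lemma / reflection principle), the number of orderings in which A is strictly ahead of B throughout is (p − q)/(p + q) · C(p + q, p) = (33 − 16)/(33 + 16) · 3348108992991 = 1161588834303.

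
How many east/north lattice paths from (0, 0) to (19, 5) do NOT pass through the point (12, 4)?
Number of paths = 27944

Total paths from (0, 0) to (19, 5): C(24, 19) = 42504. Paths through (12, 4): (paths (0, 0) → (12, 4)) × (paths (12, 4) → (19, 5)) = C(16, 12) · C(8, 7) = 1820 · 8 = 14560. Avoidance count = 42504 − 14560 = 27944.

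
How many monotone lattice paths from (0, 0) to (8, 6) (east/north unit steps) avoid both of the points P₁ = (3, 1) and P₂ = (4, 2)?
Number of paths = 1505

Inclusion–exclusion. Total paths: C(14, 8) = 3003. Through P₁: C(4, 3)·C(10, 5) = 1008. Through P₂: C(6, 4)·C(8, 4) = 1050. Since P₁ is strictly southwest of P₂, a monotone path through both must visit P₁ then P₂; paths through both = C(4, 3)·C(2, 1)·C(8, 4) = 560. Avoid both = 3003 − 1008 − 1050 + 560 = 1505.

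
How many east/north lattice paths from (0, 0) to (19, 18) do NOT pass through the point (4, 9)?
Number of paths = 16737766540

Total paths from (0, 0) to (19, 18): C(37, 19) = 17672631900. Paths through (4, 9): (paths (0, 0) → (4, 9)) × (paths (4, 9) → (19, 18)) = C(13, 4) · C(24, 15) = 715 · 1307504 = 934865360. Avoidance count = 17672631900 − 934865360 = 16737766540.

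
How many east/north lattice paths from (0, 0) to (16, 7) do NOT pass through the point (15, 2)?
Number of paths = 244341

Total paths from (0, 0) to (16, 7): C(23, 16) = 245157. Paths through (15, 2): (paths (0, 0) → (15, 2)) × (paths (15, 2) → (16, 7)) = C(17, 15) · C(6, 1) = 136 · 6 = 816. Avoidance count = 245157 − 816 = 244341.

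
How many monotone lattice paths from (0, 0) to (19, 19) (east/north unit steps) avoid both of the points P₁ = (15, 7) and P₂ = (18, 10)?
Number of paths = 34937751420

Inclusion–exclusion. Total paths: C(38, 19) = 35345263800. Through P₁: C(22, 15)·C(16, 4) = 310390080. Through P₂: C(28, 18)·C(10, 1) = 131231100. Since P₁ is strictly southwest of P₂, a monotone path through both must visit P₁ then P₂; paths through both = C(22, 15)·C(6, 3)·C(10, 1) = 34108800. Avoid both = 35345263800 − 310390080 − 131231100 + 34108800 = 34937751420.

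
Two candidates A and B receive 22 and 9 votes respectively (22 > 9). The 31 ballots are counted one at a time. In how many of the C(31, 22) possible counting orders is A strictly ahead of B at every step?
Strict-lead orderings = 8454225

Total orderings of the 31 votes with 22 for A: C(31, 22) = 20160075. By the Bertrand ballot formula (Cycle Lemma / reflection principle), the number of orderings in which A is strictly ahead of B throughout is (p − q)/(p + q) · C(p + q, p) = (22 − 9)/(22 + 9) · 20160075 = 8454225.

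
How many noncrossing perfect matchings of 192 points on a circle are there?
C_96 = 3721443204405954385563870541379246659709506697378694300

These noncrossing handshakes are counted by the Catalan number C_n = (1/(n + 1)) · C(2n, n). For n = 96: C_96 = (1/97) · C(192, 96) = 360979990827377575399695442513786925991822149645733347100/97 = 3721443204405954385563870541379246659709506697378694300.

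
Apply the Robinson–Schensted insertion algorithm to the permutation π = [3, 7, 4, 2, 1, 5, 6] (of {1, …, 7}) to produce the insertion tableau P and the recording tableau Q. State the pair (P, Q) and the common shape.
P = [1, 4, 5, 6] / [2] / [3] / [7];  Q = [1, 2, 6, 7] / [3] / [4] / [5];  common shape = (4, 1, 1, 1)

Row-insert the values π_1, π_2, … into P one at a time, bumping the leftmost entry strictly greater than the inserted value down to the next row. The recording tableau Q records, in position (i, j), the step at which that cell was added to P.
  Insert 3 (step 1): P = [3];  Q = [1]
  Insert 7 (step 2): P = [3, 7];  Q = [1, 2]
  Insert 4 (step 3): P = [3, 4] / [7];  Q = [1, 2] / [3]
  Insert 2 (step 4): P = [2, 4] / [3] / [7];  Q = [1, 2] / [3] / [4]
  Insert 1 (step 5): P = [1, 4] / [2] / [3] / [7];  Q = [1, 2] / [3] / [4] / [5]
  Insert 5 (step 6): P = [1, 4, 5] / [2] / [3] / [7];  Q = [1, 2, 6] / [3] / [4] / [5]
  Insert 6 (step 7): P = [1, 4, 5, 6] / [2] / [3] / [7];  Q = [1, 2, 6, 7] / [3] / [4] / [5]
Final shape: (4, 1, 1, 1).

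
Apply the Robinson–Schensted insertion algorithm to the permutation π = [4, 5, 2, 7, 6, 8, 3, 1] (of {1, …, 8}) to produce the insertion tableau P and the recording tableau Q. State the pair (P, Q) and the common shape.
P = [1, 3, 6, 8] / [2, 5] / [4] / [7];  Q = [1, 2, 4, 6] / [3, 5] / [7] / [8];  common shape = (4, 2, 1, 1)

Row-insert the values π_1, π_2, … into P one at a time, bumping the leftmost entry strictly greater than the inserted value down to the next row. The recording tableau Q records, in position (i, j), the step at which that cell was added to P.
  Insert 4 (step 1): P = [4];  Q = [1]
  Insert 5 (step 2): P = [4, 5];  Q = [1, 2]
  Insert 2 (step 3): P = [2, 5] / [4];  Q = [1, 2] / [3]
  Insert 7 (step 4): P = [2, 5, 7] / [4];  Q = [1, 2, 4] / [3]
  Insert 6 (step 5): P = [2, 5, 6] / [4, 7];  Q = [1, 2, 4] / [3, 5]
  Insert 8 (step 6): P = [2, 5, 6, 8] / [4, 7];  Q = [1, 2, 4, 6] / [3, 5]
  Insert 3 (step 7): P = [2, 3, 6, 8] / [4, 5] / [7];  Q = [1, 2, 4, 6] / [3, 5] / [7]
  Insert 1 (step 8): P = [1, 3, 6, 8] / [2, 5] / [4] / [7];  Q = [1, 2, 4, 6] / [3, 5] / [7] / [8]
Final shape: (4, 2, 1, 1).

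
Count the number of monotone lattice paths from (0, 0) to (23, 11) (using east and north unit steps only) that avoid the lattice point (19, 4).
Number of paths = 283175610

Total paths from (0, 0) to (23, 11): C(34, 23) = 286097760. Paths through (19, 4): (paths (0, 0) → (19, 4)) × (paths (19, 4) → (23, 11)) = C(23, 19) · C(11, 4) = 8855 · 330 = 2922150. Avoidance count = 286097760 − 2922150 = 283175610.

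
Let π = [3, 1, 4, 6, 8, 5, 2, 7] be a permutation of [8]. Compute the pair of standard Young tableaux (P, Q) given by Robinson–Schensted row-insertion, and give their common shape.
P = [1, 2, 5, 7] / [3, 4, 8] / [6];  Q = [1, 3, 4, 5] / [2, 6, 8] / [7];  common shape = (4, 3, 1)

Row-insert the values π_1, π_2, … into P one at a time, bumping the leftmost entry strictly greater than the inserted value down to the next row. The recording tableau Q records, in position (i, j), the step at which that cell was added to P.
  Insert 3 (step 1): P = [3];  Q = [1]
  Insert 1 (step 2): P = [1] / [3];  Q = [1] / [2]
  Insert 4 (step 3): P = [1, 4] / [3];  Q = [1, 3] / [2]
  Insert 6 (step 4): P = [1, 4, 6] / [3];  Q = [1, 3, 4] / [2]
  Insert 8 (step 5): P = [1, 4, 6, 8] / [3];  Q = [1, 3, 4, 5] / [2]
  Insert 5 (step 6): P = [1, 4, 5, 8] / [3, 6];  Q = [1, 3, 4, 5] / [2, 6]
  Insert 2 (step 7): P = [1, 2, 5, 8] / [3, 4] / [6];  Q = [1, 3, 4, 5] / [2, 6] / [7]
  Insert 7 (step 8): P = [1, 2, 5, 7] / [3, 4, 8] / [6];  Q = [1, 3, 4, 5] / [2, 6, 8] / [7]
Final shape: (4, 3, 1).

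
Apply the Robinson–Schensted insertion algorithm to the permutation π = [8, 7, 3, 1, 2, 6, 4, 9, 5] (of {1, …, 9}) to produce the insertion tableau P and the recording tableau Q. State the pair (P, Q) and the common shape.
P = [1, 2, 4, 5] / [3, 6, 9] / [7] / [8];  Q = [1, 5, 6, 8] / [2, 7, 9] / [3] / [4];  common shape = (4, 3, 1, 1)

Row-insert the values π_1, π_2, … into P one at a time, bumping the leftmost entry strictly greater than the inserted value down to the next row. The recording tableau Q records, in position (i, j), the step at which that cell was added to P.
  Insert 8 (step 1): P = [8];  Q = [1]
  Insert 7 (step 2): P = [7] / [8];  Q = [1] / [2]
  Insert 3 (step 3): P = [3] / [7] / [8];  Q = [1] / [2] / [3]
  Insert 1 (step 4): P = [1] / [3] / [7] / [8];  Q = [1] / [2] / [3] / [4]
  Insert 2 (step 5): P = [1, 2] / [3] / [7] / [8];  Q = [1, 5] / [2] / [3] / [4]
  Insert 6 (step 6): P = [1, 2, 6] / [3] / [7] / [8];  Q = [1, 5, 6] / [2] / [3] / [4]
  Insert 4 (step 7): P = [1, 2, 4] / [3, 6] / [7] / [8];  Q = [1, 5, 6] / [2, 7] / [3] / [4]
  Insert 9 (step 8): P = [1, 2, 4, 9] / [3, 6] / [7] / [8];  Q = [1, 5, 6, 8] / [2, 7] / [3] / [4]
  Insert 5 (step 9): P = [1, 2, 4, 5] / [3, 6, 9] / [7] / [8];  Q = [1, 5, 6, 8] / [2, 7, 9] / [3] / [4]
Final shape: (4, 3, 1, 1).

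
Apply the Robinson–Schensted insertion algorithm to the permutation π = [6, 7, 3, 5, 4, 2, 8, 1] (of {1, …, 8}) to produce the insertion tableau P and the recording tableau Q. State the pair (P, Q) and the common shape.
P = [1, 4, 8] / [2, 7] / [3] / [5] / [6];  Q = [1, 2, 7] / [3, 4] / [5] / [6] / [8];  common shape = (3, 2, 1, 1, 1)

Row-insert the values π_1, π_2, … into P one at a time, bumping the leftmost entry strictly greater than the inserted value down to the next row. The recording tableau Q records, in position (i, j), the step at which that cell was added to P.
  Insert 6 (step 1): P = [6];  Q = [1]
  Insert 7 (step 2): P = [6, 7];  Q = [1, 2]
  Insert 3 (step 3): P = [3, 7] / [6];  Q = [1, 2] / [3]
  Insert 5 (step 4): P = [3, 5] / [6, 7];  Q = [1, 2] / [3, 4]
  Insert 4 (step 5): P = [3, 4] / [5, 7] / [6];  Q = [1, 2] / [3, 4] / [5]
  Insert 2 (step 6): P = [2, 4] / [3, 7] / [5] / [6];  Q = [1, 2] / [3, 4] / [5] / [6]
  Insert 8 (step 7): P = [2, 4, 8] / [3, 7] / [5] / [6];  Q = [1, 2, 7] / [3, 4] / [5] / [6]
  Insert 1 (step 8): P = [1, 4, 8] / [2, 7] / [3] / [5] / [6];  Q = [1, 2, 7] / [3, 4] / [5] / [6] / [8]
Final shape: (3, 2, 1, 1, 1).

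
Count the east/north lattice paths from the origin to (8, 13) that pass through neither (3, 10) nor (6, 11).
Number of paths = 120082

Inclusion–exclusion. Total paths: C(21, 8) = 203490. Through P₁: C(13, 3)·C(8, 5) = 16016. Through P₂: C(17, 6)·C(4, 2) = 74256. Since P₁ is strictly southwest of P₂, a monotone path through both must visit P₁ then P₂; paths through both = C(13, 3)·C(4, 3)·C(4, 2) = 6864. Avoid both = 203490 − 16016 − 74256 + 6864 = 120082.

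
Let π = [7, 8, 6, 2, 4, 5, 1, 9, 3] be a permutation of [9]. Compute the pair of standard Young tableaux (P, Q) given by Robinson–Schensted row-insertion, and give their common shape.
P = [1, 3, 5, 9] / [2, 4] / [6, 8] / [7];  Q = [1, 2, 6, 8] / [3, 5] / [4, 9] / [7];  common shape = (4, 2, 2, 1)

Row-insert the values π_1, π_2, … into P one at a time, bumping the leftmost entry strictly greater than the inserted value down to the next row. The recording tableau Q records, in position (i, j), the step at which that cell was added to P.
  Insert 7 (step 1): P = [7];  Q = [1]
  Insert 8 (step 2): P = [7, 8];  Q = [1, 2]
  Insert 6 (step 3): P = [6, 8] / [7];  Q = [1, 2] / [3]
  Insert 2 (step 4): P = [2, 8] / [6] / [7];  Q = [1, 2] / [3] / [4]
  Insert 4 (step 5): P = [2, 4] / [6, 8] / [7];  Q = [1, 2] / [3, 5] / [4]
  Insert 5 (step 6): P = [2, 4, 5] / [6, 8] / [7];  Q = [1, 2, 6] / [3, 5] / [4]
  Insert 1 (step 7): P = [1, 4, 5] / [2, 8] / [6] / [7];  Q = [1, 2, 6] / [3, 5] / [4] / [7]
  Insert 9 (step 8): P = [1, 4, 5, 9] / [2, 8] / [6] / [7];  Q = [1, 2, 6, 8] / [3, 5] / [4] / [7]
  Insert 3 (step 9): P = [1, 3, 5, 9] / [2, 4] / [6, 8] / [7];  Q = [1, 2, 6, 8] / [3, 5] / [4, 9] / [7]
Final shape: (4, 2, 2, 1).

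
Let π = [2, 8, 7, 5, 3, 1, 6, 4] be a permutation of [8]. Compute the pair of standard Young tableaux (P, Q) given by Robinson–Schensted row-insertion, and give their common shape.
P = [1, 3, 4] / [2, 6] / [5] / [7] / [8];  Q = [1, 2, 7] / [3, 8] / [4] / [5] / [6];  common shape = (3, 2, 1, 1, 1)

Row-insert the values π_1, π_2, … into P one at a time, bumping the leftmost entry strictly greater than the inserted value down to the next row. The recording tableau Q records, in position (i, j), the step at which that cell was added to P.
  Insert 2 (step 1): P = [2];  Q = [1]
  Insert 8 (step 2): P = [2, 8];  Q = [1, 2]
  Insert 7 (step 3): P = [2, 7] / [8];  Q = [1, 2] / [3]
  Insert 5 (step 4): P = [2, 5] / [7] / [8];  Q = [1, 2] / [3] / [4]
  Insert 3 (step 5): P = [2, 3] / [5] / [7] / [8];  Q = [1, 2] / [3] / [4] / [5]
  Insert 1 (step 6): P = [1, 3] / [2] / [5] / [7] / [8];  Q = [1, 2] / [3] / [4] / [5] / [6]
  Insert 6 (step 7): P = [1, 3, 6] / [2] / [5] / [7] / [8];  Q = [1, 2, 7] / [3] / [4] / [5] / [6]
  Insert 4 (step 8): P = [1, 3, 4] / [2, 6] / [5] / [7] / [8];  Q = [1, 2, 7] / [3, 8] / [4] / [5] / [6]
Final shape: (3, 2, 1, 1, 1).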